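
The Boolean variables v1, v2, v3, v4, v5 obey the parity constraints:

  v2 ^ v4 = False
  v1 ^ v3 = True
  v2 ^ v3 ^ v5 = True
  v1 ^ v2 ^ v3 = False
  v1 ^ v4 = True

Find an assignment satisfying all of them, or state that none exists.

v1 = False; v2 = True; v3 = True; v4 = True; v5 = True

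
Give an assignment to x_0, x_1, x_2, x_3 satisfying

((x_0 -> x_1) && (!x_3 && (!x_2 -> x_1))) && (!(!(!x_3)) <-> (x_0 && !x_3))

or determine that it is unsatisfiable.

x_0 = True, x_1 = True, x_2 = True, x_3 = False

  (x_0 -> x_1) && (!x_3 && (!x_2 -> x_1)) = True
    x_0 -> x_1 = True
    !x_3 && (!x_2 -> x_1) = True
      !x_3 = True
      !x_2 -> x_1 = True
        !x_2 = False
  !(!(!x_3)) <-> (x_0 && !x_3) = True
    !(!(!x_3)) = True
      !(!x_3) = False
        !x_3 = True
    x_0 && !x_3 = True
      !x_3 = True
Both conjuncts True, so the formula holds.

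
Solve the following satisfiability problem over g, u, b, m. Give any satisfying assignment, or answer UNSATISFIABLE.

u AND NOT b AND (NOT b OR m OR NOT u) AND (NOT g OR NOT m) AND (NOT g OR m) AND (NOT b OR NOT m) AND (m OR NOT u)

g = False; u = True; b = False; m = True

Unit clause (u) forces u = True.
Unit clause (NOT b) forces b = False.
In (m OR NOT u) only m is left, so m = True.
In (NOT g OR NOT m) only NOT g is left, so g = False.
Check each clause:
  (u): u holds.
  (NOT b): NOT b holds.
  (NOT b OR m OR NOT u): NOT b holds.
  (NOT g OR NOT m): NOT g holds.
  (NOT g OR m): NOT g holds.
  (NOT b OR NOT m): NOT b holds.
  (m OR NOT u): m holds.
All clauses satisfied.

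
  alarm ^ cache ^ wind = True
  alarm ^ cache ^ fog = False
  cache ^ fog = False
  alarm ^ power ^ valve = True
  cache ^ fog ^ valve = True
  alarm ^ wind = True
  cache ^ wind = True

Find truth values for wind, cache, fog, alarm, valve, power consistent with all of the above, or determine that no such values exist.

wind = True, cache = False, fog = False, alarm = False, valve = True, power = False

alarm ^ cache ^ wind = F ^ F ^ T = True ✓
alarm ^ cache ^ fog = F ^ F ^ F = False ✓
cache ^ fog = F ^ F = False ✓
alarm ^ power ^ valve = F ^ F ^ T = True ✓
cache ^ fog ^ valve = F ^ F ^ T = True ✓
alarm ^ wind = F ^ T = True ✓
cache ^ wind = F ^ T = True ✓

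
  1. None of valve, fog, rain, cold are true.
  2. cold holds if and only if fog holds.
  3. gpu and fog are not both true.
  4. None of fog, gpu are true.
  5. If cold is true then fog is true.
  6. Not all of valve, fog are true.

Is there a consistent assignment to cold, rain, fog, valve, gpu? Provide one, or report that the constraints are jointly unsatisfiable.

cold = False; rain = False; fog = False; valve = False; gpu = False

  (1) {valve, fog, rain, cold}: 0 true — none ✓
  (2) cold=F, fog=F — same ✓
  (3) gpu=F, fog=F — not both ✓
  (4) {fog, gpu}: 0 true — none ✓
  (5) cold=F ⇒ fog: vacuous ✓
  (6) {valve, fog}: 0/2 true — not all ✓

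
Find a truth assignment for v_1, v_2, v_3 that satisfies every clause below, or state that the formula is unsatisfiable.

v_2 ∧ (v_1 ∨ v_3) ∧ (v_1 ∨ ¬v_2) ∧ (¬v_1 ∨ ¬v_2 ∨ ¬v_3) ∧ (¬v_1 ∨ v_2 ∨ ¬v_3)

v_1=T; v_2=T; v_3=F

Unit clause (v_2) forces v_2 = True.
In (v_1 ∨ ¬v_2) only v_1 is left, so v_1 = True.
In (¬v_1 ∨ ¬v_2 ∨ ¬v_3) only ¬v_3 is left, so v_3 = False.
All clauses satisfied.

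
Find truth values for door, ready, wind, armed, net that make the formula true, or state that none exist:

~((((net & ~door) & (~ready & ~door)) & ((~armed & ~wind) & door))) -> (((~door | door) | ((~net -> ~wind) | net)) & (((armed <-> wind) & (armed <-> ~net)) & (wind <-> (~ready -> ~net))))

door = False, ready = False, wind = False, armed = False, net = True

  ~((((net & ~door) & (~ready & ~door)) & ((~armed & ~wind) & door))) -> (((~door | door) | ((~net -> ~wind) | net)) & (((armed <-> wind) & (armed <-> ~net)) & (wind <-> (~ready -> ~net)))) = True
    ~((((net & ~door) & (~ready & ~door)) & ((~armed & ~wind) & door))) = True
      ((net & ~door) & (~ready & ~door)) & ((~armed & ~wind) & door) = False
        (net & ~door) & (~ready & ~door) = True
          net & ~door = True
            ~door = True
          ~ready & ~door = True
            ~ready = True
            ~door = True
        (~armed & ~wind) & door = False
          ~armed & ~wind = True
            ~armed = True
            ~wind = True
    ((~door | door) | ((~net -> ~wind) | net)) & (((armed <-> wind) & (armed <-> ~net)) & (wind <-> (~ready -> ~net))) = True
      (~door | door) | ((~net -> ~wind) | net) = True
        ~door | door = True
          ~door = True
        (~net -> ~wind) | net = True
          ~net -> ~wind = True
            ~net = False
            ~wind = True
      ((armed <-> wind) & (armed <-> ~net)) & (wind <-> (~ready -> ~net)) = True
        (armed <-> wind) & (armed <-> ~net) = True
          armed <-> wind = True
          armed <-> ~net = True
            ~net = False
        wind <-> (~ready -> ~net) = True
          ~ready -> ~net = False
            ~ready = True
            ~net = False
The formula evaluates to True.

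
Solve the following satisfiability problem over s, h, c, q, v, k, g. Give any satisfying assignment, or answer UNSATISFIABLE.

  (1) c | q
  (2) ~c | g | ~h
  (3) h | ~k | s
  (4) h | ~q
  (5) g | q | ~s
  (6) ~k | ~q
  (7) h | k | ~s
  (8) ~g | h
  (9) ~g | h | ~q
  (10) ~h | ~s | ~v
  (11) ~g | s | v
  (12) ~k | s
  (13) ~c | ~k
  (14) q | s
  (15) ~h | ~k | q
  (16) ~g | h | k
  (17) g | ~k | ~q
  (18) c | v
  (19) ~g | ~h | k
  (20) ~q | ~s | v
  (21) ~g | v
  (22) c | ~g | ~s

s = False, h = True, c = False, q = True, v = True, k = False, g = False

Set s = False.
  then (~k | s) forces k = False.
  then (q | s) forces q = True.
  then (h | ~q) forces h = True.
  then (~g | ~h | k) forces g = False.
  then (~c | g | ~h) forces c = False.
  then (c | v) forces v = True.
All clauses satisfied.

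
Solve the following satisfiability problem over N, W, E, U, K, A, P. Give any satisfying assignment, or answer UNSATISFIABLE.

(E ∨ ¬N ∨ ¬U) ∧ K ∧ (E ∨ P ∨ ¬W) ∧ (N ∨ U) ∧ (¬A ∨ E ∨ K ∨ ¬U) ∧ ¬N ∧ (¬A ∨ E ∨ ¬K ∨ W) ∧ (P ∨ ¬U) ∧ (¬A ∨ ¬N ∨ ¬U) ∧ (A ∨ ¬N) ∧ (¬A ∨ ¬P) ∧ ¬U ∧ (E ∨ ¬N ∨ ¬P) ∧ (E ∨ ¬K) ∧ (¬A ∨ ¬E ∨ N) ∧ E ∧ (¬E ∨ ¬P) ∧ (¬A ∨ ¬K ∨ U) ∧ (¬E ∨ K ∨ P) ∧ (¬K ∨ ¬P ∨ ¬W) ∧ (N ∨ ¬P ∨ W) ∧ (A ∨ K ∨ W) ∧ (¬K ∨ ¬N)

Case N = True:
  Clause (¬N) is falsified — contradiction.
Case N = False:
  (K) forces K = True.
  (N ∨ U) forces U = True.
  Clause (¬U) is falsified — contradiction.
Both cases fail, so the formula is unsatisfiable.

The formula is unsatisfiable.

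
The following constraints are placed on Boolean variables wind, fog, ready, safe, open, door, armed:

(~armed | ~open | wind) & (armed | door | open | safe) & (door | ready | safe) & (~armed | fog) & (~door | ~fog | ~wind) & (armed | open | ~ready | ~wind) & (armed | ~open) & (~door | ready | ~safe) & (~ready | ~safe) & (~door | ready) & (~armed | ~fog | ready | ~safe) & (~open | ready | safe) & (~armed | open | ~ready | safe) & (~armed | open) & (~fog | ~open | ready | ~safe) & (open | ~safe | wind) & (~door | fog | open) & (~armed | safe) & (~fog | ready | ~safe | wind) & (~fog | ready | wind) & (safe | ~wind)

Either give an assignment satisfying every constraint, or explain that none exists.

Set wind = True.
  then (safe | ~wind) forces safe = True.
  then (~ready | ~safe) forces ready = False.
  then (~door | ready) forces door = False.
Set fog = False.
  then (~armed | fog) forces armed = False.
  then (armed | ~open) forces open = False.
All clauses satisfied.

wind = True; fog = False; ready = False; safe = True; open = False; door = False; armed = False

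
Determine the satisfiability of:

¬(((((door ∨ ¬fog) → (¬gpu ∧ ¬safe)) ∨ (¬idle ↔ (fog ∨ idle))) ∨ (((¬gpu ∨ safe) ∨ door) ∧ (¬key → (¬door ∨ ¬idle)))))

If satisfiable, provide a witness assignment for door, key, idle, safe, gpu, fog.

door: True; key: False; idle: True; safe: True; gpu: True; fog: False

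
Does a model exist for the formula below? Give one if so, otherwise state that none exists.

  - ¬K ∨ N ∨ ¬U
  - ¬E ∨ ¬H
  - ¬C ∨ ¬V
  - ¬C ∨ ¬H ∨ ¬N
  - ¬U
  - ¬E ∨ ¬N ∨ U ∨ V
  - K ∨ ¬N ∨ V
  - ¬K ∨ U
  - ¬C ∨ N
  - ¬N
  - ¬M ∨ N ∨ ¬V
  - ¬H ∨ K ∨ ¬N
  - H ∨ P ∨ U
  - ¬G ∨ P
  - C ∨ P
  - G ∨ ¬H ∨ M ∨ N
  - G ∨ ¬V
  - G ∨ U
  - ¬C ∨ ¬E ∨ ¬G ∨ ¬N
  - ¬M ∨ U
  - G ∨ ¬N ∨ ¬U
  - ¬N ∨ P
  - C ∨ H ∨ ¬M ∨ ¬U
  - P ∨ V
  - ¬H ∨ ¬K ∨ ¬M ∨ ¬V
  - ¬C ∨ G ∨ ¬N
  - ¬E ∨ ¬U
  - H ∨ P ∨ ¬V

C = False, H = False, P = True, N = False, G = True, U = False, M = False, K = False, V = True, E = True

Unit clause (¬U) forces U = False.
In (¬K ∨ U) only ¬K is left, so K = False.
Unit clause (¬N) forces N = False.
In (G ∨ U) only G is left, so G = True.
In (¬M ∨ U) only ¬M is left, so M = False.
In (¬C ∨ N) only ¬C is left, so C = False.
In (¬G ∨ P) only P is left, so P = True.
Set H = False.
Set V = True.
Set E = True.
All clauses satisfied.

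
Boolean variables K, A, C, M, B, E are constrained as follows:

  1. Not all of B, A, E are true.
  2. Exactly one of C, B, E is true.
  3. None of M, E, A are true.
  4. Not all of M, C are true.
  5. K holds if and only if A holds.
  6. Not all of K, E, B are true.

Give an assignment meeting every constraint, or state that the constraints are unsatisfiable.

K: False, A: False, C: False, M: False, B: True, E: False

  (1) {B, A, E}: 1/3 true — not all ✓
  (2) {C, B, E}: 1 true — exactly one ✓
  (3) {M, E, A}: 0 true — none ✓
  (4) {M, C}: 0/2 true — not all ✓
  (5) K=F, A=F — same ✓
  (6) {K, E, B}: 1/3 true — not all ✓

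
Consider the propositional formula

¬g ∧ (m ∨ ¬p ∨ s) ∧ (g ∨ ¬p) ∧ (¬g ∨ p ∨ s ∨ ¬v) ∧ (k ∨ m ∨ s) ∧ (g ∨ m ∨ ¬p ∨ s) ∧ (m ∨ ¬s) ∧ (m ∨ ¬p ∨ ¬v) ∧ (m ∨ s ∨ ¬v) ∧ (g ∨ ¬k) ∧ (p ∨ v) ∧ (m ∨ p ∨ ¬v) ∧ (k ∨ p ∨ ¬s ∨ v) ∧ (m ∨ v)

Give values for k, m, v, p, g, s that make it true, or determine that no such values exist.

k = False, m = True, v = True, p = False, g = False, s = True

Unit clause (¬g) forces g = False.
In (g ∨ ¬p) only ¬p is left, so p = False.
In (g ∨ ¬k) only ¬k is left, so k = False.
In (p ∨ v) only v is left, so v = True.
In (m ∨ p ∨ ¬v) only m is left, so m = True.
Set s = True.
All clauses satisfied.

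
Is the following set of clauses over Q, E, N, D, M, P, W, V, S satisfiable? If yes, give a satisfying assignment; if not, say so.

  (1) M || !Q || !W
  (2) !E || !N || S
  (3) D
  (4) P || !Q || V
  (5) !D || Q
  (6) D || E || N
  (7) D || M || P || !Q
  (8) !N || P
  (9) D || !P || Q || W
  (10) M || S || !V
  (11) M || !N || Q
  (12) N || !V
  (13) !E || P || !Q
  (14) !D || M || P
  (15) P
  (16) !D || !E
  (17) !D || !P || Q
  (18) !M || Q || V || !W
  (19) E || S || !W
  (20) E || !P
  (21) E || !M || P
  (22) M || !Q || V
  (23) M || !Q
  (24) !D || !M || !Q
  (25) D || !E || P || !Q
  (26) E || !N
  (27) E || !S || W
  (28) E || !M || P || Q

The formula is unsatisfiable.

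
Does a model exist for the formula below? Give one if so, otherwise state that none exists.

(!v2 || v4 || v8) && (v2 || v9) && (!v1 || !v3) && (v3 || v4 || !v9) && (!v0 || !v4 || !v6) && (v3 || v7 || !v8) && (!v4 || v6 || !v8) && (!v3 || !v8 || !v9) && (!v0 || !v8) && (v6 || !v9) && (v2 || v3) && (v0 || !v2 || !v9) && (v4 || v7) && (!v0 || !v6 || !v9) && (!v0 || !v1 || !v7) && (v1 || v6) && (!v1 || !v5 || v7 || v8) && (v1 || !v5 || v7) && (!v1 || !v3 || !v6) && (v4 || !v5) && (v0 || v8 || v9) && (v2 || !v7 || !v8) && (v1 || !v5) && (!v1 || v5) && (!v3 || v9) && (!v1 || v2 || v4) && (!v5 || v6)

v0 = False, v1 = False, v2 = True, v3 = False, v4 = True, v5 = False, v6 = True, v7 = True, v8 = True, v9 = False

Set v0 = False.
Set v1 = False.
  then (v1 || v6) forces v6 = True.
  then (v1 || !v5) forces v5 = False.
Set v2 = True.
  then (v0 || !v2 || !v9) forces v9 = False.
  then (v0 || v8 || v9) forces v8 = True.
  then (!v3 || v9) forces v3 = False.
  then (v3 || v7 || !v8) forces v7 = True.
Set v4 = True.
All clauses satisfied.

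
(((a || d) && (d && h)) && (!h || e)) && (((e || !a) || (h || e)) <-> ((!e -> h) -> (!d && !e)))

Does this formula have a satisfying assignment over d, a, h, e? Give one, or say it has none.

Case h = True: the formula simplifies to (((a || d) && d) && e) && (!d && !e).
  d = True: the conjunct !d is False.
  d = False: the conjunct d is False.
Case h = False: the conjunct h is False.
Both cases fail — unsatisfiable.

Unsatisfiable — no assignment works.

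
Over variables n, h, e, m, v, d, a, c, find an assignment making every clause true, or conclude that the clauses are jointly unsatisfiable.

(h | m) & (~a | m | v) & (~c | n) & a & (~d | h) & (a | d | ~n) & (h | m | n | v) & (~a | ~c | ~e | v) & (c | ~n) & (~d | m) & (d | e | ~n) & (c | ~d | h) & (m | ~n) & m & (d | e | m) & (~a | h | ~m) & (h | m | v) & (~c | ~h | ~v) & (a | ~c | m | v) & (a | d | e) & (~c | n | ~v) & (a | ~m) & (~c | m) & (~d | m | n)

n = False, h = True, e = True, m = True, v = True, d = True, a = True, c = False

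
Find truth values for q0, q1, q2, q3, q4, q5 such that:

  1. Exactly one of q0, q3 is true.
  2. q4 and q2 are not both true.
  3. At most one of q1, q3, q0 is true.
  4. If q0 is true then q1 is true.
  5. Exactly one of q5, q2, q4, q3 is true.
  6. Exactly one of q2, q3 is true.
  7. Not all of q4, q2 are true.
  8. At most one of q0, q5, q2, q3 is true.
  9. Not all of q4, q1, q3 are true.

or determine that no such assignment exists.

q0 = False; q1 = False; q2 = False; q3 = True; q4 = False; q5 = False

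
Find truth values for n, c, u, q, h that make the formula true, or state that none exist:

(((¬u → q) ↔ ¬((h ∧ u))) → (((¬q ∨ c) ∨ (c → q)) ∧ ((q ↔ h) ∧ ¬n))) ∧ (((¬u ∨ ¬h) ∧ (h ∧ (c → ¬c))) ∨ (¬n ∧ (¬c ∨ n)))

n = False, c = False, u = False, q = True, h = True

  ((¬u → q) ↔ ¬((h ∧ u))) → (((¬q ∨ c) ∨ (c → q)) ∧ ((q ↔ h) ∧ ¬n)) = True
    (¬u → q) ↔ ¬((h ∧ u)) = True
      ¬u → q = True
        ¬u = True
      ¬((h ∧ u)) = True
        h ∧ u = False
    ((¬q ∨ c) ∨ (c → q)) ∧ ((q ↔ h) ∧ ¬n) = True
      (¬q ∨ c) ∨ (c → q) = True
        ¬q ∨ c = False
          ¬q = False
        c → q = True
      (q ↔ h) ∧ ¬n = True
        q ↔ h = True
        ¬n = True
  ((¬u ∨ ¬h) ∧ (h ∧ (c → ¬c))) ∨ (¬n ∧ (¬c ∨ n)) = True
    (¬u ∨ ¬h) ∧ (h ∧ (c → ¬c)) = True
      ¬u ∨ ¬h = True
        ¬u = True
        ¬h = False
      h ∧ (c → ¬c) = True
        c → ¬c = True
          ¬c = True
    ¬n ∧ (¬c ∨ n) = True
      ¬n = True
      ¬c ∨ n = True
        ¬c = True
Both conjuncts True, so the formula holds.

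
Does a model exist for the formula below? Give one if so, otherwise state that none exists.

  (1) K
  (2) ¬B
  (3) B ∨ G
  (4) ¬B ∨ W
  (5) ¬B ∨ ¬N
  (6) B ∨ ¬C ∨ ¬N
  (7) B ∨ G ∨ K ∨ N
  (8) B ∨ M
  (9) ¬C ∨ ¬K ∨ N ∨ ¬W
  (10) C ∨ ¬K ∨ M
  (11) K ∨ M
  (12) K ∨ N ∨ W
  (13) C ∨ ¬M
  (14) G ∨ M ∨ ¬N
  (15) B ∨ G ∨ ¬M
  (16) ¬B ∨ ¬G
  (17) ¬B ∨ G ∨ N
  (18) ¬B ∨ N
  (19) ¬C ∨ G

B: False, N: False, M: True, C: True, G: True, K: True, W: False

Unit clause (K) forces K = True.
Unit clause (¬B) forces B = False.
In (B ∨ G) only G is left, so G = True.
In (B ∨ M) only M is left, so M = True.
In (C ∨ ¬M) only C is left, so C = True.
In (B ∨ ¬C ∨ ¬N) only ¬N is left, so N = False.
In (¬C ∨ ¬K ∨ N ∨ ¬W) only ¬W is left, so W = False.
All clauses satisfied.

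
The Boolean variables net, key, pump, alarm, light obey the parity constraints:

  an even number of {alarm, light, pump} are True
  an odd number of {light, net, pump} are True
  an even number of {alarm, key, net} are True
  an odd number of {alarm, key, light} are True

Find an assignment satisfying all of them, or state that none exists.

net = False, key = True, pump = False, alarm = True, light = True

{alarm, light, pump}: 2 true → even ✓
{light, net, pump}: 1 true → odd ✓
{alarm, key, net}: 2 true → even ✓
{alarm, key, light}: 3 true → odd ✓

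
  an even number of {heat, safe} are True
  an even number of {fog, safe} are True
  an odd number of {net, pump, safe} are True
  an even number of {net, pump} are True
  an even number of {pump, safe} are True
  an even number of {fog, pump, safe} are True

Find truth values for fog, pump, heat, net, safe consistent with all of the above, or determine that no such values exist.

Unsatisfiable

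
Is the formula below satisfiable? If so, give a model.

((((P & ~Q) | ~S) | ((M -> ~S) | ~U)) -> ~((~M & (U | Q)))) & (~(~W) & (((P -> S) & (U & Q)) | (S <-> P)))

W=T; P=T; M=T; U=F; Q=F; S=T

  (((P & ~Q) | ~S) | ((M -> ~S) | ~U)) -> ~((~M & (U | Q))) = True
    ((P & ~Q) | ~S) | ((M -> ~S) | ~U) = True
      (P & ~Q) | ~S = True
        P & ~Q = True
          ~Q = True
        ~S = False
      (M -> ~S) | ~U = True
        M -> ~S = False
          ~S = False
        ~U = True
    ~((~M & (U | Q))) = True
      ~M & (U | Q) = False
        ~M = False
        U | Q = False
  ~(~W) & (((P -> S) & (U & Q)) | (S <-> P)) = True
    ~(~W) = True
      ~W = False
    ((P -> S) & (U & Q)) | (S <-> P) = True
      (P -> S) & (U & Q) = False
        P -> S = True
        U & Q = False
      S <-> P = True
Both conjuncts True, so the formula holds.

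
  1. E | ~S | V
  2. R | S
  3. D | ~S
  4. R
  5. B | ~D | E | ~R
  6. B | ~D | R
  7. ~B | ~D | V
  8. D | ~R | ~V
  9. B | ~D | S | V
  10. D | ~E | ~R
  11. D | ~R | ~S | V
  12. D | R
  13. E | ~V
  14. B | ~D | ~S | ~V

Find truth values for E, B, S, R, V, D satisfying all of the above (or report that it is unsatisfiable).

Unit clause (R) forces R = True.
Set E = True.
  then (D | ~E | ~R) forces D = True.
Set B = True.
  then (~B | ~D | V) forces V = True.
Set S = False.
All clauses satisfied.

E: True, B: True, S: False, R: True, V: True, D: True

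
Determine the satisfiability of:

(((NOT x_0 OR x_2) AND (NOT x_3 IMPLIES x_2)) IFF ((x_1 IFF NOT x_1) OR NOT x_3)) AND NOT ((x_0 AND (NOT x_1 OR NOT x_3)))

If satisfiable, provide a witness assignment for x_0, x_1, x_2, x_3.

x_0=F; x_1=F; x_2=T; x_3=F

  ((NOT x_0 OR x_2) AND (NOT x_3 IMPLIES x_2)) IFF ((x_1 IFF NOT x_1) OR NOT x_3) = True
    (NOT x_0 OR x_2) AND (NOT x_3 IMPLIES x_2) = True
      NOT x_0 OR x_2 = True
        NOT x_0 = True
      NOT x_3 IMPLIES x_2 = True
        NOT x_3 = True
    (x_1 IFF NOT x_1) OR NOT x_3 = True
      x_1 IFF NOT x_1 = False
        NOT x_1 = True
      NOT x_3 = True
  NOT ((x_0 AND (NOT x_1 OR NOT x_3))) = True
    x_0 AND (NOT x_1 OR NOT x_3) = False
      NOT x_1 OR NOT x_3 = True
        NOT x_1 = True
        NOT x_3 = True
Both conjuncts True, so the formula holds.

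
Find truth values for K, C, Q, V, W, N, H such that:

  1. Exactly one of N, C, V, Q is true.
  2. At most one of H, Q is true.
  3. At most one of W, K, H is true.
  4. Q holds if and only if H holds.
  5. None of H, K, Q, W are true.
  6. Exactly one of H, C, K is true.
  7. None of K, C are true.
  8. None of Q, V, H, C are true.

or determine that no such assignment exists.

The formula is unsatisfiable.

Case C = True:
  Constraint (7) is violated (C=T) — contradiction.
Case C = False:
  (5) forces H = False.
  (4) with H=F forces Q = False.
  (5) forces K = False.
  Constraint (6) is violated (H=F, C=F, K=F) — contradiction.
Both cases fail — unsatisfiable.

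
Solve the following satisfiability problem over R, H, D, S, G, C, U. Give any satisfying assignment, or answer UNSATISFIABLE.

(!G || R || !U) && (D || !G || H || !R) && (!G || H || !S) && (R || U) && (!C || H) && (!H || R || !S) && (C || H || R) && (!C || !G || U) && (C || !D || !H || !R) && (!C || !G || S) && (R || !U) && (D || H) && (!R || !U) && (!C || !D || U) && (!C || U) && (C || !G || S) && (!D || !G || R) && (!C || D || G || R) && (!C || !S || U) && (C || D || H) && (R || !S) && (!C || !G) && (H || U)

Set R = True.
  then (!R || !U) forces U = False.
  then (!C || U) forces C = False.
  then (H || U) forces H = True.
  then (C || !D || !H || !R) forces D = False.
Set S = True.
Set G = True.
All clauses satisfied.

R=T, H=T, D=F, S=T, G=T, C=F, U=F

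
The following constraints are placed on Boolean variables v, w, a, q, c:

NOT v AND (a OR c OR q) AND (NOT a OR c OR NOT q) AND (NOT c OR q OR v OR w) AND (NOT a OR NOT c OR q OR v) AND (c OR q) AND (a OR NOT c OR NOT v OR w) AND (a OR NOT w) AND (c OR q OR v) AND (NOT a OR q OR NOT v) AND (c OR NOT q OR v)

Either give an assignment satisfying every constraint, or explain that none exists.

Unit clause (NOT v) forces v = False.
Set w = True.
  then (a OR NOT w) forces a = True.
Set q = True.
  then (NOT a OR c OR NOT q) forces c = True.
All clauses satisfied.

v = False, w = True, a = True, q = True, c = True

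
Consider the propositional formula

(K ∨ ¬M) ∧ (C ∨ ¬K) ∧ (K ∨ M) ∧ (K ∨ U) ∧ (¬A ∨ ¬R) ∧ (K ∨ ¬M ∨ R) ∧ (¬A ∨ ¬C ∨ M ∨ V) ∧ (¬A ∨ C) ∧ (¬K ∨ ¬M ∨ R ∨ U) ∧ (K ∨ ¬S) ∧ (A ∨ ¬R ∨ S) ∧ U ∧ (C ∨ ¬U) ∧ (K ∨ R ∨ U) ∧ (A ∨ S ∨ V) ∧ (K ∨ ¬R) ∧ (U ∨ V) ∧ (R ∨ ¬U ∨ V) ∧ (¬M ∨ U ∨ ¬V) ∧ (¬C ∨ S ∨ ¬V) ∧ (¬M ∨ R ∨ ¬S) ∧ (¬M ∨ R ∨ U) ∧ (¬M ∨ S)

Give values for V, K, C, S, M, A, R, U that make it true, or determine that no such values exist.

V = False; K = True; C = True; S = True; M = True; A = False; R = True; U = True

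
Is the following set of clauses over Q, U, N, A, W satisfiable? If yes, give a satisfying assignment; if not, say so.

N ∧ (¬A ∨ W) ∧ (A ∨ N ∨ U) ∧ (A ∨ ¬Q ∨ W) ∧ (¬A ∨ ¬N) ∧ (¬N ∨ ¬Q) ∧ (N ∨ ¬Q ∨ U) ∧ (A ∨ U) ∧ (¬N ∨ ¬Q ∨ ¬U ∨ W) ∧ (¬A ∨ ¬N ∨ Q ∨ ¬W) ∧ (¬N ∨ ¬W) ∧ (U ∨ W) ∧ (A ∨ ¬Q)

Unit clause (N) forces N = True.
In (¬A ∨ ¬N) only ¬A is left, so A = False.
In (¬N ∨ ¬Q) only ¬Q is left, so Q = False.
In (A ∨ U) only U is left, so U = True.
In (¬N ∨ ¬W) only ¬W is left, so W = False.
All clauses satisfied.

Q = False, U = True, N = True, A = False, W = False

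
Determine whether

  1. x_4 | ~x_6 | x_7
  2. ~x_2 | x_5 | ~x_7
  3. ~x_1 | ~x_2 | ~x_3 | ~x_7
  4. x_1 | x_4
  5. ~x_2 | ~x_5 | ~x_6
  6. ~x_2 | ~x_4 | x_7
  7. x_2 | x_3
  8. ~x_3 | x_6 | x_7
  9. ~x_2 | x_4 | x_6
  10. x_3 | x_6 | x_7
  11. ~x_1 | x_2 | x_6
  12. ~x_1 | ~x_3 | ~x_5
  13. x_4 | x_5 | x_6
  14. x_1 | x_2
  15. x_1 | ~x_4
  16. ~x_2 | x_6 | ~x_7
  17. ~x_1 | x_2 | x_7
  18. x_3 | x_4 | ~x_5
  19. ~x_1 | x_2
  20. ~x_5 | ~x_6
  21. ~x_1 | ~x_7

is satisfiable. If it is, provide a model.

UNSATISFIABLE

Case x_1 = True:
  (~x_1 | x_2) forces x_2 = True.
  (~x_1 | ~x_7) forces x_7 = False.
  (~x_2 | ~x_4 | x_7) forces x_4 = False.
  (x_4 | ~x_6 | x_7) forces x_6 = False.
  Clause (~x_2 | x_4 | x_6) is falsified — contradiction.
Case x_1 = False:
  (x_1 | x_4) forces x_4 = True.
  Clause (x_1 | ~x_4) is falsified — contradiction.
Both cases fail, so the formula is unsatisfiable.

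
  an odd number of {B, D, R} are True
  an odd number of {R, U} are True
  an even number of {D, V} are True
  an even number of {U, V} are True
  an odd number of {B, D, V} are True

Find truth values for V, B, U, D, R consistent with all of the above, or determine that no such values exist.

UNSATISFIABLE

Adding constraints 1, 2, 4, 5 mod 2: every variable appears an even number of times on the left, so the left side is 0.
But the right sides sum to 1 (mod 2). 0 ≠ 1 — the system is inconsistent.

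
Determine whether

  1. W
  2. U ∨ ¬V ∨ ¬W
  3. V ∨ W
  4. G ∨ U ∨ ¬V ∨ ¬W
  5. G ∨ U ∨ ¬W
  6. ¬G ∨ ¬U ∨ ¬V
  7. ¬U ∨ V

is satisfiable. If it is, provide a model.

Unit clause (W) forces W = True.
Set G = False.
  then (G ∨ U ∨ ¬W) forces U = True.
  then (¬U ∨ V) forces V = True.
Check each clause:
  (W): W holds.
  (U ∨ ¬V ∨ ¬W): U holds.
  (V ∨ W): V holds.
  (G ∨ U ∨ ¬V ∨ ¬W): U holds.
  (G ∨ U ∨ ¬W): U holds.
  (¬G ∨ ¬U ∨ ¬V): ¬G holds.
  (¬U ∨ V): V holds.
All clauses satisfied.

W: True; G: False; U: True; V: True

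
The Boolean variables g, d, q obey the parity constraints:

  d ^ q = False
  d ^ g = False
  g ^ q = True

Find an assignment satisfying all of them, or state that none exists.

Adding constraints 1, 2, 3 mod 2: every variable appears an even number of times on the left, so the left side is 0.
But the right sides sum to 1 (mod 2). 0 ≠ 1 — the system is inconsistent.

Unsatisfiable — no assignment works.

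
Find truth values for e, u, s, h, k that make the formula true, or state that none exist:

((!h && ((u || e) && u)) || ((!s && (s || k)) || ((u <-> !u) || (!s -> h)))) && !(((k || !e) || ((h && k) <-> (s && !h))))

e = True, u = True, s = True, h = False, k = False

  (!h && ((u || e) && u)) || ((!s && (s || k)) || ((u <-> !u) || (!s -> h))) = True
    !h && ((u || e) && u) = True
      !h = True
      (u || e) && u = True
        u || e = True
    (!s && (s || k)) || ((u <-> !u) || (!s -> h)) = True
      !s && (s || k) = False
        !s = False
        s || k = True
      (u <-> !u) || (!s -> h) = True
        u <-> !u = False
          !u = False
        !s -> h = True
          !s = False
  !(((k || !e) || ((h && k) <-> (s && !h)))) = True
    (k || !e) || ((h && k) <-> (s && !h)) = False
      k || !e = False
        !e = False
      (h && k) <-> (s && !h) = False
        h && k = False
        s && !h = True
          !h = True
Both conjuncts True, so the formula holds.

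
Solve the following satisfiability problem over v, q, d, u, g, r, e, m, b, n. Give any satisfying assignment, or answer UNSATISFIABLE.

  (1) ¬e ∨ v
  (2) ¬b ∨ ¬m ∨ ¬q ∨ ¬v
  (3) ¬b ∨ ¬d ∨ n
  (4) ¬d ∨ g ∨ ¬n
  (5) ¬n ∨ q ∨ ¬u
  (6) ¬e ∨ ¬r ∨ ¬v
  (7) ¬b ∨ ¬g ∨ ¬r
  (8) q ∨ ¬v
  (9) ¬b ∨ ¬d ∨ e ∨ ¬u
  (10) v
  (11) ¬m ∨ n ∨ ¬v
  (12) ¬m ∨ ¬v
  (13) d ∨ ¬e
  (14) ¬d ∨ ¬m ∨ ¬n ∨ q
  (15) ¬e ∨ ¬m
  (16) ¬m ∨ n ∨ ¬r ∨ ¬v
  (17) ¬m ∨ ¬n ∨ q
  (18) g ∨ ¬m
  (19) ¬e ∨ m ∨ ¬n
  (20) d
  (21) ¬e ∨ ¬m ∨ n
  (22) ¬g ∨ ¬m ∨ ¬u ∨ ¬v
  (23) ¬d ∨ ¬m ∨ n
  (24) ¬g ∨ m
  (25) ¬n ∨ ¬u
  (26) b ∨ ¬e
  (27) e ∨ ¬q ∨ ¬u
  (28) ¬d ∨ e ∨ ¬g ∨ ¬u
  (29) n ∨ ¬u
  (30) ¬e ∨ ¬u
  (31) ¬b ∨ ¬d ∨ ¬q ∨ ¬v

v: True; q: True; d: True; u: False; g: False; r: True; e: False; m: False; b: False; n: False

Unit clause (v) forces v = True.
In (¬m ∨ ¬v) only ¬m is left, so m = False.
Unit clause (d) forces d = True.
In (¬g ∨ m) only ¬g is left, so g = False.
In (¬d ∨ g ∨ ¬n) only ¬n is left, so n = False.
In (q ∨ ¬v) only q is left, so q = True.
In (n ∨ ¬u) only ¬u is left, so u = False.
In (¬b ∨ ¬d ∨ ¬q ∨ ¬v) only ¬b is left, so b = False.
In (b ∨ ¬e) only ¬e is left, so e = False.
Set r = True.
All clauses satisfied.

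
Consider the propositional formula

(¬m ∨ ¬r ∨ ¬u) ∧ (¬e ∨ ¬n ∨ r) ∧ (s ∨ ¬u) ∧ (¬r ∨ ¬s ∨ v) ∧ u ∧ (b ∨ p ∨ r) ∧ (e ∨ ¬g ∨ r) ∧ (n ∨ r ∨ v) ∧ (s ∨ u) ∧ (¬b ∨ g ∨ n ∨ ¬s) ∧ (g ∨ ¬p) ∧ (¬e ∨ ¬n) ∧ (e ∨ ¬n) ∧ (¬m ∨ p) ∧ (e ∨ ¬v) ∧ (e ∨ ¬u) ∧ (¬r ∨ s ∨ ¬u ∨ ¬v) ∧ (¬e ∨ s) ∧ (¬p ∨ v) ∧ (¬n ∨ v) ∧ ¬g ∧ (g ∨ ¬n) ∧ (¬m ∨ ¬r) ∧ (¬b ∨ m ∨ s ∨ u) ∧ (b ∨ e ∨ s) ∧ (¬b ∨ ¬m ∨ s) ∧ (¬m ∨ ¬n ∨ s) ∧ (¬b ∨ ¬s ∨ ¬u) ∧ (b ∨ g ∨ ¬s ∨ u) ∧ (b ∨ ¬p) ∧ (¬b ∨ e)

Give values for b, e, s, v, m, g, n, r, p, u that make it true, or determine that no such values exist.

Unit clause (u) forces u = True.
In (e ∨ ¬u) only e is left, so e = True.
In (¬e ∨ s) only s is left, so s = True.
Unit clause (¬g) forces g = False.
In (g ∨ ¬n) only ¬n is left, so n = False.
In (¬b ∨ ¬s ∨ ¬u) only ¬b is left, so b = False.
In (b ∨ ¬p) only ¬p is left, so p = False.
In (b ∨ p ∨ r) only r is left, so r = True.
In (¬m ∨ p) only ¬m is left, so m = False.
In (¬r ∨ ¬s ∨ v) only v is left, so v = True.
All clauses satisfied.

b = False, e = True, s = True, v = True, m = False, g = False, n = False, r = True, p = False, u = True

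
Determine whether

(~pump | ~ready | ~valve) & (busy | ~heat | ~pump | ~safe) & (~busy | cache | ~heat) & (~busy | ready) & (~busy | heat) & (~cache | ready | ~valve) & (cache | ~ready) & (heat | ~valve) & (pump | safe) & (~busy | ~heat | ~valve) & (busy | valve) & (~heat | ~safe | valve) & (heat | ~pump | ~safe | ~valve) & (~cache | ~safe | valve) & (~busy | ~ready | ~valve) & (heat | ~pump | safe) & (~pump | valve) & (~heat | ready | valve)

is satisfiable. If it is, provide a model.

valve = True, heat = True, ready = False, safe = True, pump = False, cache = False, busy = False

Set valve = True.
  then (heat | ~valve) forces heat = True.
  then (~busy | ~heat | ~valve) forces busy = False.
Set ready = False.
  then (~cache | ready | ~valve) forces cache = False.
Set safe = True.
  then (busy | ~heat | ~pump | ~safe) forces pump = False.
All clauses satisfied.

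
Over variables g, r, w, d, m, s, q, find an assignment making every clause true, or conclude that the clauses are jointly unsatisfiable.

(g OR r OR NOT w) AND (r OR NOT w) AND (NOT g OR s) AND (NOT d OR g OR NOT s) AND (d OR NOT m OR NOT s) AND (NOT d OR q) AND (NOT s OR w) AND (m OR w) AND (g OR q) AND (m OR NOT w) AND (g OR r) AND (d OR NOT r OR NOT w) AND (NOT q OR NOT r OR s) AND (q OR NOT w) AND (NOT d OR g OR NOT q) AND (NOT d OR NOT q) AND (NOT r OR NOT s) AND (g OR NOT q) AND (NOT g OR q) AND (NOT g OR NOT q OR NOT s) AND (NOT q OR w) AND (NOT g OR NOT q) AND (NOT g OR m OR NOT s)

Unsatisfiable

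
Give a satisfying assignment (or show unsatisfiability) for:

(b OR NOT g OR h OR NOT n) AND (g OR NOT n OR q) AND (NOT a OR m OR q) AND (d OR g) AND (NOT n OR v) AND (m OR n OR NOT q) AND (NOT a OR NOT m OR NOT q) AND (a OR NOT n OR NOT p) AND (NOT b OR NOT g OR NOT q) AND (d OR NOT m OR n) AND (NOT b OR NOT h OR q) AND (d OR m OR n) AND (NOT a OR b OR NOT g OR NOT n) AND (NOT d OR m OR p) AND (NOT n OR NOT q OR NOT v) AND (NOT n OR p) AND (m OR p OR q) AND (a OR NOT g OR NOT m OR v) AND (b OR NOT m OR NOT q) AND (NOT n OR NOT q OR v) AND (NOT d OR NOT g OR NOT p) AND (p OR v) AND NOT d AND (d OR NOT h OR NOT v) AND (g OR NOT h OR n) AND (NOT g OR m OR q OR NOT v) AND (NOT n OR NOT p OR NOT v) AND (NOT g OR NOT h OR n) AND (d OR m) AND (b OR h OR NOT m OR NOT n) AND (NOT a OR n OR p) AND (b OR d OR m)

Case d = True:
  Clause (NOT d) is falsified — contradiction.
Case d = False:
  (d OR g) forces g = True.
  (d OR m) forces m = True.
  (d OR NOT m OR n) forces n = True.
  (NOT n OR v) forces v = True.
  (NOT n OR NOT q OR NOT v) forces q = False.
  (NOT n OR p) forces p = True.
  Clause (NOT n OR NOT p OR NOT v) is falsified — contradiction.
Both cases fail, so the formula is unsatisfiable.

UNSATISFIABLE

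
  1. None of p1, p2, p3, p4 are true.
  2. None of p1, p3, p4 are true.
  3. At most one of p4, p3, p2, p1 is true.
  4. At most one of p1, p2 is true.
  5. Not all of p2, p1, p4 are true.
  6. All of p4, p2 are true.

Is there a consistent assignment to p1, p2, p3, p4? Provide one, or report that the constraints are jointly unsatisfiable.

UNSATISFIABLE

Case p2 = True:
  Constraint (1) is violated (p2=T) — contradiction.
Case p2 = False:
  Constraint (6) is violated (p2=F) — contradiction.
Both cases fail — unsatisfiable.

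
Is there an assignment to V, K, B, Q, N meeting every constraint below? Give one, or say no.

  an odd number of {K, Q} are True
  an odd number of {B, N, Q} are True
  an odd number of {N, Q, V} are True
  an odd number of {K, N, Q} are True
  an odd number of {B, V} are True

Unsatisfiable — no assignment works.

Adding constraints 2, 3, 5 mod 2: every variable appears an even number of times on the left, so the left side is 0.
But the right sides sum to 1 (mod 2). 0 ≠ 1 — the system is inconsistent.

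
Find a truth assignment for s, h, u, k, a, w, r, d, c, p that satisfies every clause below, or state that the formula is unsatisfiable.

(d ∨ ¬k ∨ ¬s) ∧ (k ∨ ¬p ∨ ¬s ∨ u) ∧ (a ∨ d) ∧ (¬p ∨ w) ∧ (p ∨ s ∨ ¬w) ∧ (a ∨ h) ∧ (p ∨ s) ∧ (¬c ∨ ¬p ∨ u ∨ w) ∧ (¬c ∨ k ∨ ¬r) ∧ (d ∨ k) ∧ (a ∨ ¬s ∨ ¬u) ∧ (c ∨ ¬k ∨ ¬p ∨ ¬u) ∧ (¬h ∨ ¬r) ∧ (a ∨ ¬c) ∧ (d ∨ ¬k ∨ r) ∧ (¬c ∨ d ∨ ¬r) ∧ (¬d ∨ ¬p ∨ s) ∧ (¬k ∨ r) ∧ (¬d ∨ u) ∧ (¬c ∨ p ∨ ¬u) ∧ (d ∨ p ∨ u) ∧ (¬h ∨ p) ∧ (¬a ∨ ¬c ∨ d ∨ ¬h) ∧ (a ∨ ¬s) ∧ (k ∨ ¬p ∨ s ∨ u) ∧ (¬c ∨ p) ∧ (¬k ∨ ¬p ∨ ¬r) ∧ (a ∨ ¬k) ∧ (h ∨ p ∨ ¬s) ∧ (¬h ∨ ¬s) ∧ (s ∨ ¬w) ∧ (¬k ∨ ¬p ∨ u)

Try s = False:
  (p ∨ s) forces p = True.
  (¬p ∨ w) forces w = True.
  clause (s ∨ ¬w) is falsified — backtrack.
So s = True.
  then (a ∨ ¬s) forces a = True.
  then (¬h ∨ ¬s) forces h = False.
  then (h ∨ p ∨ ¬s) forces p = True.
  then (¬p ∨ w) forces w = True.
Try u = False:
  (k ∨ ¬p ∨ ¬s ∨ u) forces k = True.
  clause (¬k ∨ ¬p ∨ u) is falsified — backtrack.
So u = True.
Try k = True:
  (d ∨ ¬k ∨ ¬s) forces d = True.
  (c ∨ ¬k ∨ ¬p ∨ ¬u) forces c = True.
  (¬k ∨ r) forces r = True.
  clause (¬k ∨ ¬p ∨ ¬r) is falsified — backtrack.
So k = False.
  then (d ∨ k) forces d = True.
Set r = True.
  then (¬c ∨ k ∨ ¬r) forces c = False.
All clauses satisfied.

s=T, h=F, u=T, k=F, a=T, w=T, r=T, d=T, c=F, p=T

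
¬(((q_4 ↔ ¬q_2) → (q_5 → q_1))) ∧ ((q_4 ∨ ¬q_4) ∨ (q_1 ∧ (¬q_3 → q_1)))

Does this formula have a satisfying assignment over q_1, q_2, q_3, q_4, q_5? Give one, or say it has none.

q_1: False; q_2: False; q_3: True; q_4: True; q_5: True

  ¬(((q_4 ↔ ¬q_2) → (q_5 → q_1))) = True
    (q_4 ↔ ¬q_2) → (q_5 → q_1) = False
      q_4 ↔ ¬q_2 = True
        ¬q_2 = True
      q_5 → q_1 = False
  (q_4 ∨ ¬q_4) ∨ (q_1 ∧ (¬q_3 → q_1)) = True
    q_4 ∨ ¬q_4 = True
      ¬q_4 = False
    q_1 ∧ (¬q_3 → q_1) = False
      ¬q_3 → q_1 = True
        ¬q_3 = False
Both conjuncts True, so the formula holds.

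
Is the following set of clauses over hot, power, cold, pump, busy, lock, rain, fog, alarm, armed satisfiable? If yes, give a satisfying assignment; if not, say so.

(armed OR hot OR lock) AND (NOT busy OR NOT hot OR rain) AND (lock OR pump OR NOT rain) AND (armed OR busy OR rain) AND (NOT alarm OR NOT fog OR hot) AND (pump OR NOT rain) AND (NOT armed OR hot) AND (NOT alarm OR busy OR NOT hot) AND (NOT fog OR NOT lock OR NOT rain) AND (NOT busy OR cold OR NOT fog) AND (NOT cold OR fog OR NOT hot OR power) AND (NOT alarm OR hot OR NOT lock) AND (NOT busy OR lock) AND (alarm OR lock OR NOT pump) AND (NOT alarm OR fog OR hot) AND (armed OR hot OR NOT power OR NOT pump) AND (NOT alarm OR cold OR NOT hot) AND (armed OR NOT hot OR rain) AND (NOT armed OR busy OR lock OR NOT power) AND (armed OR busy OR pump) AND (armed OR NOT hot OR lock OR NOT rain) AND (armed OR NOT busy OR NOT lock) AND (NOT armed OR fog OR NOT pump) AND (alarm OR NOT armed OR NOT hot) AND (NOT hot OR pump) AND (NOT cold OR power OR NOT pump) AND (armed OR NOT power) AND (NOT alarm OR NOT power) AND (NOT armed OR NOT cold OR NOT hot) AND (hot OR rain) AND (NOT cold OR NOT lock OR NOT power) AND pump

Unit clause (pump) forces pump = True.
Set hot = True.
Set power = False.
  then (NOT cold OR power OR NOT pump) forces cold = False.
  then (NOT alarm OR cold OR NOT hot) forces alarm = False.
  then (alarm OR NOT armed OR NOT hot) forces armed = False.
  then (alarm OR lock OR NOT pump) forces lock = True.
  then (armed OR NOT hot OR rain) forces rain = True.
  then (armed OR NOT busy OR NOT lock) forces busy = False.
  then (NOT fog OR NOT lock OR NOT rain) forces fog = False.
All clauses satisfied.

hot=T, power=F, cold=F, pump=T, busy=F, lock=T, rain=T, fog=F, alarm=F, armed=F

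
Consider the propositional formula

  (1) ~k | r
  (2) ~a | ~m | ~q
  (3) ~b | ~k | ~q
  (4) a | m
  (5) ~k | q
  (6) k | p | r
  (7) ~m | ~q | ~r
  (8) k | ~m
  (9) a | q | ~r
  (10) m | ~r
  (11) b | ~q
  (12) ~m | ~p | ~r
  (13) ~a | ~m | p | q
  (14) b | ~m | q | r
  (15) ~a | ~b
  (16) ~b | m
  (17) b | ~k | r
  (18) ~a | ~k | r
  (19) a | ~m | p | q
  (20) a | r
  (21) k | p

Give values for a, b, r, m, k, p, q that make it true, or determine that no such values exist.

Try a = False:
  (a | m) forces m = True.
  (k | ~m) forces k = True.
  (~k | r) forces r = True.
  (~k | q) forces q = True.
  clause (~m | ~q | ~r) is falsified — backtrack.
So a = True.
  then (~a | ~b) forces b = False.
  then (b | ~q) forces q = False.
  then (~k | q) forces k = False.
  then (k | ~m) forces m = False.
  then (m | ~r) forces r = False.
  then (k | p) forces p = True.
All clauses satisfied.

a: True, b: False, r: False, m: False, k: False, p: True, q: False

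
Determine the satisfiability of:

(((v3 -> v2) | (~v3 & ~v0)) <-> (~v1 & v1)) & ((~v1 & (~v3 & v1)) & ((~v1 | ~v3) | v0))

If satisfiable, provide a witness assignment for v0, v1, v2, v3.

Case v1 = True: the conjunct ~v1 is False.
Case v1 = False: the conjunct v1 is False.
Both cases fail — unsatisfiable.

The formula is unsatisfiable.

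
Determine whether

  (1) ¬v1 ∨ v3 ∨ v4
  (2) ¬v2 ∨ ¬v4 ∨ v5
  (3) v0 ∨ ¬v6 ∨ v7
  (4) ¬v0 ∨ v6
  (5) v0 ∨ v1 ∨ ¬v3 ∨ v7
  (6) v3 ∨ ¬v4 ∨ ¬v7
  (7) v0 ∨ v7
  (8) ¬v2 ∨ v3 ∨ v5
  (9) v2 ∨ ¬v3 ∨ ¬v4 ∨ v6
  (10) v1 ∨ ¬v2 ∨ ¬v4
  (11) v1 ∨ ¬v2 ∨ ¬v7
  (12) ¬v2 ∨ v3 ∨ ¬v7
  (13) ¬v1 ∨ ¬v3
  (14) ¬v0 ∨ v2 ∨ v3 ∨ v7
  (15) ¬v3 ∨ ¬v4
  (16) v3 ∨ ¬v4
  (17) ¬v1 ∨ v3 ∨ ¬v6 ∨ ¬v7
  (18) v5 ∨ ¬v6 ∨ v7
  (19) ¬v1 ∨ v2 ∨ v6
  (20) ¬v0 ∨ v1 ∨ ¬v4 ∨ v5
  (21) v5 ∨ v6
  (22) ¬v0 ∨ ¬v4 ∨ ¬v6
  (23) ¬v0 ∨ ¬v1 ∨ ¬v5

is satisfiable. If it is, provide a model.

Set v0 = False.
  then (v0 ∨ v7) forces v7 = True.
Set v1 = False.
  then (v1 ∨ ¬v2 ∨ ¬v7) forces v2 = False.
Set v3 = False.
  then (v3 ∨ ¬v4 ∨ ¬v7) forces v4 = False.
Set v5 = True.
Set v6 = True.
All clauses satisfied.

v0 = False, v1 = False, v2 = False, v3 = False, v4 = False, v5 = True, v6 = True, v7 = True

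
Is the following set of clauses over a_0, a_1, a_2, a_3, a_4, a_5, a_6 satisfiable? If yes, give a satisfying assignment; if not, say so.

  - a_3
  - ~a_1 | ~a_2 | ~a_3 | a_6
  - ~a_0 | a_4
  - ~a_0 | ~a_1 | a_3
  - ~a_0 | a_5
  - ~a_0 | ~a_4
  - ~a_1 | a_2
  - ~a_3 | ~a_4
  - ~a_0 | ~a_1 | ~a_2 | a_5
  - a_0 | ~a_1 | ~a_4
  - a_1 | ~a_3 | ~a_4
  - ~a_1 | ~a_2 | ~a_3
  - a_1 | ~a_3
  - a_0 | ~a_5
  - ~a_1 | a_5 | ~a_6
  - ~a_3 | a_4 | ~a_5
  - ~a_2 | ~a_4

Case a_1 = True:
  (a_3) forces a_3 = True.
  (~a_1 | a_2) forces a_2 = True.
  Clause (~a_1 | ~a_2 | ~a_3) is falsified — contradiction.
Case a_1 = False:
  (a_3) forces a_3 = True.
  Clause (a_1 | ~a_3) is falsified — contradiction.
Both cases fail, so the formula is unsatisfiable.

UNSATISFIABLE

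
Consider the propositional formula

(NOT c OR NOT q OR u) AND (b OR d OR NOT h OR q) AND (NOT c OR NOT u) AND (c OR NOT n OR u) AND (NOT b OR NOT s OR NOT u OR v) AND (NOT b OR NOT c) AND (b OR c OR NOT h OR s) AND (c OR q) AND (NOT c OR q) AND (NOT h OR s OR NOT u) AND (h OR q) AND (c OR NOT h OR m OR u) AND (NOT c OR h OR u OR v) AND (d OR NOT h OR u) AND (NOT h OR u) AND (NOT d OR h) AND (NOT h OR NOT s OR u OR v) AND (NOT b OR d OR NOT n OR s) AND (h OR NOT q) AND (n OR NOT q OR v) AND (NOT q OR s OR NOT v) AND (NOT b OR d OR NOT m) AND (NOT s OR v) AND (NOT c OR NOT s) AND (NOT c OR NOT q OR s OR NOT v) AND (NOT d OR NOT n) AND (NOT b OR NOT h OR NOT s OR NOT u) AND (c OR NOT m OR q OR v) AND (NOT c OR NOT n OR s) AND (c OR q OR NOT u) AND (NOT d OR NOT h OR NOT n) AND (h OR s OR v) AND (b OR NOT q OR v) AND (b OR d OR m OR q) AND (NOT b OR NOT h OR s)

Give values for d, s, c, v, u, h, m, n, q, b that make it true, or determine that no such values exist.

Set d = False.
Set s = True.
  then (NOT s OR v) forces v = True.
  then (NOT c OR NOT s) forces c = False.
  then (c OR q) forces q = True.
  then (h OR NOT q) forces h = True.
  then (d OR NOT h OR u) forces u = True.
  then (NOT b OR NOT h OR NOT s OR NOT u) forces b = False.
Set m = False.
Set n = True.
All clauses satisfied.

d: False, s: True, c: False, v: True, u: True, h: True, m: False, n: True, q: True, b: False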